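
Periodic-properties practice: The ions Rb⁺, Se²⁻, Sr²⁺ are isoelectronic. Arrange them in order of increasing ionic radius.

Sr²⁺ < Rb⁺ < Se²⁻

All of these have 36 electrons, so size is governed by nuclear charge alone: the more protons, the stronger the pull on the same electron cloud, and the smaller the ion.
Nuclear charges: Sr²⁺ (Z=38), Rb⁺ (Z=37), Se²⁻ (Z=34).
Smallest to largest: Sr²⁺ < Rb⁺ < Se²⁻.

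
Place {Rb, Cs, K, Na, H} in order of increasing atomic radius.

H < Na < K < Rb < Cs

H is in period 1, group 1; Na is in period 3, group 1; K is in period 4, group 1; Rb is in period 5, group 1; Cs is in period 6, group 1.
Moving right in a period, electrons are added to the same shell under a stronger nuclear pull, so atoms get smaller; moving down, a new shell is opened and atoms get larger.
All are in group 1, so atomic radius increases down the group.
So from smallest to largest: H < Na < K < Rb < Cs.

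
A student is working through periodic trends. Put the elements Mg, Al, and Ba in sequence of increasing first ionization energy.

Ba < Al < Mg

Mg is in period 3, group 2; Al is in period 3, group 13; Ba is in period 6, group 2.
First ionization energy rises across a period (greater Z_eff holds electrons more tightly) and falls down a group (valence electrons are farther from the nucleus).
These span different periods and groups, so the two trends combine.
Al > Ba: relative to Ba, both the across-period and down-group shifts push Al's first ionization energy up.
Mg > Al: this pair runs against the simple trend — see the exception note.
Note the exception: Mg has a higher first ionization energy than Al, contrary to the simple trend — Al's single 3p electron is easier to remove than one from Mg's filled 3s².
For reference (kJ/mol): Mg 738, Al 578, Ba 503.
So from lowest to highest: Ba < Al < Mg.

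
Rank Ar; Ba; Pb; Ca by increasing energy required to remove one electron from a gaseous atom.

Ba, Ca, Pb, Ar

Removing the outermost electron gets harder across a period and easier down a group.
Here both period and group differ, so the two effects have to be weighed against each other.
Ca > Ba: they share group 2; the group trend gives Ca the larger value.
Pb > Ca: period and group pull opposite ways; the across-period shift dominates (716 vs 590 kJ/mol).
Ar > Pb: both effects reinforce here, so Ar is clearly the higher of the two.
Approximate values (kJ/mol): Ar 1521, Ca 590, Ba 503, Pb 716.
So from lowest to highest: Ba < Ca < Pb < Ar.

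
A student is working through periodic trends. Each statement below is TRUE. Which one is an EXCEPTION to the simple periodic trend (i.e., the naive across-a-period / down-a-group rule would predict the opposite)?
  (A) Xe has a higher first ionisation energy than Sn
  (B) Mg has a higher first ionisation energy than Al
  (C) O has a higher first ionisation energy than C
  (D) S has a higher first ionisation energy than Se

(B)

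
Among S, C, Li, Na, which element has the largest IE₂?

After 1 electron has been removed, what remains? S⁺ still has 5 valence electrons; C⁺ still has 3 valence electrons; Li⁺ is the bare [He] core; Na⁺ is the bare [Ne] core.
Core electrons are held far more tightly than valence electrons, so Na and Li top the IE_2 order.
Valence configurations: S⁺ [Ne]3s²3p³, C⁺ [He]2s²2p¹.
Tabulated IE_2 (kJ/mol): S 2252, C 2353, Li 7298, Na 4562.
Overall IE_2 order: S < C < Na < Li.

Li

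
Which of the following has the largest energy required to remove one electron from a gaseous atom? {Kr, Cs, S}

S is in period 3, group 16; Kr is in period 4, group 18; Cs is in period 6, group 1.
IE₁ increases left→right with effective nuclear charge and decreases top→bottom as the valence shell moves farther out.
These span different periods and groups, so the two trends combine.
S > Cs: relative to Cs, both the across-period and down-group shifts push S's first ionization energy up.
Kr > S: period and group pull opposite ways; the across-period shift dominates (1351 vs 1000 kJ/mol).
For reference (kJ/mol): S 1000, Kr 1351, Cs 376.
The largest energy required to remove one electron from a gaseous atom among these belongs to Kr.

Kr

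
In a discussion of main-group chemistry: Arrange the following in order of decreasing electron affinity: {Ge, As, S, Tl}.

S > Ge > As > Tl

S is in period 3, group 16; Ge is in period 4, group 14; As is in period 4, group 15; Tl is in period 6, group 13.
Adding an electron releases more energy for atoms nearer the top right (short of the noble gases).
Neither a single period nor a single group — weigh both effects.
As > Tl: relative to Tl, both the across-period and down-group shifts push As's electron affinity up.
Ge > As: this pair runs against the simple trend — see the exception note.
S > Ge: both effects reinforce here, so S is clearly the higher of the two.
Note the exception: Ge has a higher electron affinity than As, contrary to the simple trend — adding an electron to As's half-filled 4p³ is unfavourable, so Ge (4p²) has the more exothermic EA.
Tabulated electron affinity (kJ/mol): S 200, Ge 119, As 78, Tl 19.
So from highest to lowest: S > Ge > As > Tl.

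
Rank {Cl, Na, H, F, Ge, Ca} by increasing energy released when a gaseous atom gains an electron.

Adding an electron releases more energy for atoms nearer the top right (short of the noble gases).
These span different periods and groups, so the two trends combine.
Na > Ca: the two effects oppose for this pair; the down-group effect wins (53 vs 2 kJ/mol).
H > Na: they share group 1; the group trend gives H the larger value.
Ge > H: the two effects oppose for this pair; the across-period effect wins (119 vs 73 kJ/mol).
F > Ge: relative to Ge, both the across-period and down-group shifts push F's electron affinity up.
Cl > F: this pair runs against the simple trend — see the exception note.
Note the exception: Cl has a higher electron affinity than F, contrary to the simple trend — F's small 2p subshell makes the incoming electron feel strong e⁻–e⁻ repulsion, so Cl actually releases more energy on gaining an electron.
Tabulated electron affinity (kJ/mol): H 73, F 328, Na 53, Cl 349, Ca 2, Ge 119.
So from lowest to highest: Ca < Na < H < Ge < F < Cl.

Ca, Na, H, Ge, F, Cl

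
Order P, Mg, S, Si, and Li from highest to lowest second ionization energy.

Consider each +1 ion: P⁺ still has 4 valence electrons; Mg⁺ still has 1 valence electron; S⁺ still has 5 valence electrons; Si⁺ still has 3 valence electrons; Li⁺ is the bare [He] core.
Core electrons are held far more tightly than valence electrons, so Li tops the IE_2 order.
Valence configurations: P⁺ [Ne]3s²3p², Mg⁺ [Ne]3s¹, S⁺ [Ne]3s²3p³, Si⁺ [Ne]3s²3p¹.
Approximate IE_2 values (kJ/mol): P 1907, Mg 1451, S 2252, Si 1577, Li 7298.
Putting it together, IE_2: Mg < Si < P < S < Li.

Li > S > P > Si > Mg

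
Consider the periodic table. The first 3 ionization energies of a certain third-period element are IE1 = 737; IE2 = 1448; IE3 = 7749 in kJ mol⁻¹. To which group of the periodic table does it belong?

Group 2

Look for the largest jump between consecutive ionization energies: IE3/IE2 ≈ 5.4, far larger than any earlier ratio.
That jump marks the point where a core electron is being removed. So the atom has 2 valence electrons.
A main-group element with 2 valence electrons is in group 2.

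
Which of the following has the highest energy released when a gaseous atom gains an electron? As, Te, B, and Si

Te

B is in period 2, group 13; Si is in period 3, group 14; As is in period 4, group 15; Te is in period 5, group 16.
Atoms with high Z_eff and room in the valence shell (especially the halogens) have the most exothermic electron affinities.
A diagonal step moves right (one effect) and down (the opposite effect) at once.
As > B: the two effects oppose for this pair; the across-period effect wins (78 vs 27 kJ/mol).
Si > As: the two effects oppose for this pair; the down-group effect wins (134 vs 78 kJ/mol).
Te > Si: period and group pull opposite ways; the across-period shift dominates (190 vs 134 kJ/mol).
Tabulated electron affinity (kJ/mol): B 27, Si 134, As 78, Te 190.
The highest energy released when a gaseous atom gains an electron among these belongs to Te.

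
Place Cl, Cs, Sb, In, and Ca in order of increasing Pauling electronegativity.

Cl is in period 3, group 17; Ca is in period 4, group 2; In is in period 5, group 13; Sb is in period 5, group 15; Cs is in period 6, group 1.
Smaller atoms with higher effective nuclear charge are more electronegative.
These span different periods and groups, so the two trends combine.
Ca > Cs: relative to Cs, both the across-period and down-group shifts push Ca's electronegativity up.
In > Ca: period and group pull opposite ways; the across-period shift dominates (1.78 vs 1.00).
Sb > In: both are in period 5; the period trend gives Sb the larger value.
Cl > Sb: relative to Sb, both the across-period and down-group shifts push Cl's electronegativity up.
Tabulated electronegativity (Pauling): Cl 3.16, Ca 1.00, In 1.78, Sb 2.05, Cs 0.79.
So from lowest to highest: Cs < Ca < In < Sb < Cl.

Cs < Ca < In < Sb < Cl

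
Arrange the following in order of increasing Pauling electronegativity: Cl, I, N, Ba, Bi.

Ba < Bi < I < N < Cl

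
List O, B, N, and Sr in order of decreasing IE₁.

N, O, B, Sr

First ionization energy rises across a period (greater Z_eff holds electrons more tightly) and falls down a group (valence electrons are farther from the nucleus).
Neither a single period nor a single group — weigh both effects.
B > Sr: relative to Sr, both the across-period and down-group shifts push B's first ionization energy up.
O > B: O lies to the right of B in period 2, so the across-period effect alone puts O higher.
N > O: this pair runs against the simple trend — see the exception note.
Note the exception: N has a higher first ionization energy than O, contrary to the simple trend — pairing an electron in O's 2p⁴ costs repulsion energy, so O ionizes more easily than half-filled N (2p³).
For reference (kJ/mol): B 801, N 1402, O 1314, Sr 550.
So from highest to lowest: N > O > B > Sr.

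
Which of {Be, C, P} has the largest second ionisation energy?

Consider each +1 ion: Be⁺ still has 1 valence electron; C⁺ still has 3 valence electrons; P⁺ still has 4 valence electrons.
All are still removing valence electrons, so compare the +1 ions as you would atoms: IE_2 generally rises across a period (higher Z_eff) and falls down a group (larger shell), subject to the usual subshell exceptions.
Valence configurations: Be⁺ [He]2s¹, C⁺ [He]2s²2p¹, P⁺ [Ne]3s²3p².
The numbers (kJ/mol): Be 1757, C 2353, P 1907.
Putting it together, IE_2: Be < P < C.

C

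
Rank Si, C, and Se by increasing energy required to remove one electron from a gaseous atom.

C is in period 2, group 14; Si is in period 3, group 14; Se is in period 4, group 16.
First ionization energy rises across a period (greater Z_eff holds electrons more tightly) and falls down a group (valence electrons are farther from the nucleus).
Here both period and group differ, so the two effects have to be weighed against each other.
Se > Si: the two effects oppose for this pair; the across-period effect wins (941 vs 786 kJ/mol).
C > Se: period and group pull opposite ways; the down-group shift dominates (1086 vs 941 kJ/mol).
For reference (kJ/mol): C 1086, Si 786, Se 941.
So from lowest to highest: Si < Se < C.

Si < Se < C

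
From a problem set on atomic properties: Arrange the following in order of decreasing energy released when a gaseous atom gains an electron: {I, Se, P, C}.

I > Se > C > P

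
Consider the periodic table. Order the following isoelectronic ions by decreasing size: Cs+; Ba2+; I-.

I- > Cs+ > Ba2+

All of these have 54 electrons, so size is governed by nuclear charge alone: the more protons, the stronger the pull on the same electron cloud, and the smaller the ion.
Nuclear charges: Ba2+ (Z=56), Cs+ (Z=55), I- (Z=53).
Largest to smallest: I- > Cs+ > Ba2+.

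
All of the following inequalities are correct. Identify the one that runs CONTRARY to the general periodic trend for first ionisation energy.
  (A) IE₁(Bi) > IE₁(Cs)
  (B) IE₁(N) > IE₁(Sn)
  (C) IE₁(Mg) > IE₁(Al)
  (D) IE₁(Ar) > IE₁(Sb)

(C)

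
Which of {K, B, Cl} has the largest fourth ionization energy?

B

IE_4 is the cost of taking one more electron from the +3 cation: K³⁺ is already 2 electrons into the core; B³⁺ is the bare [He] core; Cl³⁺ still has 4 valence electrons.
Pulling an electron out of a noble-gas core costs far more than removing a remaining valence electron, so K and B sit at the high end of IE_4.
The numbers (kJ/mol): K 5877, B 25026, Cl 5159.
So the fourth ionization energies run Cl < K < B.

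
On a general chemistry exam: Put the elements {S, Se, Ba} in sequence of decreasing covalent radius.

Ba > Se > S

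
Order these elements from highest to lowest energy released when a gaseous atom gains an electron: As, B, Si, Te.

B is in period 2, group 13; Si is in period 3, group 14; As is in period 4, group 15; Te is in period 5, group 16.
Adding an electron releases more energy for atoms nearer the top right (short of the noble gases).
These sit on a diagonal, where the across-period and down-group effects partly cancel.
As > B: period and group pull opposite ways; the across-period shift dominates (78 vs 27 kJ/mol).
Si > As: period and group pull opposite ways; the down-group shift dominates (134 vs 78 kJ/mol).
Te > Si: the two effects oppose for this pair; the across-period effect wins (190 vs 134 kJ/mol).
For reference (kJ/mol): B 27, Si 134, As 78, Te 190.
So from highest to lowest: Te > Si > As > B.

Te > Si > As > B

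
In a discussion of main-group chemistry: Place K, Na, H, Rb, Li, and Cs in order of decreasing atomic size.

Across a period the added protons contract the valence shell; down a group each new principal shell makes the atom larger.
All are in group 1, so atomic radius increases down the group.
So from largest to smallest: Cs > Rb > K > Na > Li > H.

Cs > Rb > K > Na > Li > H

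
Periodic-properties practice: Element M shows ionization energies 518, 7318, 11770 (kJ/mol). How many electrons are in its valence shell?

1

Look for the largest jump between consecutive ionization energies: IE2/IE1 ≈ 14.1, far larger than any earlier ratio.
That jump marks the point where a core electron is being removed. So the atom has 1 valence electron.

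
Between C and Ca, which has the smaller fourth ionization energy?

C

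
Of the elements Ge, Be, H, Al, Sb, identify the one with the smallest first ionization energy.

H is in period 1, group 1; Be is in period 2, group 2; Al is in period 3, group 13; Ge is in period 4, group 14; Sb is in period 5, group 15.
Removing the outermost electron gets harder across a period and easier down a group.
A diagonal step moves right (one effect) and down (the opposite effect) at once.
Ge > Al: period and group pull opposite ways; the across-period shift dominates (762 vs 578 kJ/mol).
Sb > Ge: period and group pull opposite ways; the across-period shift dominates (831 vs 762 kJ/mol).
Be > Sb: the two effects oppose for this pair; the down-group effect wins (900 vs 831 kJ/mol).
H > Be: period and group pull opposite ways; the down-group shift dominates (1312 vs 900 kJ/mol).
Tabulated first ionization energy (kJ/mol): H 1312, Be 900, Al 578, Ge 762, Sb 831.
The smallest first ionization energy among these belongs to Al.

Al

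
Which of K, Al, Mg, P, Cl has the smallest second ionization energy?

The second ionization energy removes an electron from the +1 ion. For each element: K⁺ is the bare [Ar] core; Al⁺ still has 2 valence electrons; Mg⁺ still has 1 valence electron; P⁺ still has 4 valence electrons; Cl⁺ still has 6 valence electrons.
Core electrons are held far more tightly than valence electrons, so K tops the IE_2 order.
Valence configurations: Al⁺ [Ne]3s², Mg⁺ [Ne]3s¹, P⁺ [Ne]3s²3p², Cl⁺ [Ne]3s²3p⁴.
Approximate IE_2 values (kJ/mol): K 3052, Al 1817, Mg 1451, P 1907, Cl 2298.
Overall IE_2 order: Mg < Al < P < Cl < K.

Mg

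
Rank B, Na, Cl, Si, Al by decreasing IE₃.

The third ionization energy removes an electron from the +2 ion. For each element: B²⁺ still has 1 valence electron; Na²⁺ is already 1 electron into the core; Cl²⁺ still has 5 valence electrons; Si²⁺ still has 2 valence electrons; Al²⁺ still has 1 valence electron.
Pulling an electron out of a noble-gas core costs far more than removing a remaining valence electron, so Na sits at the high end of IE_3.
Valence configurations: B²⁺ [He]2s¹, Cl²⁺ [Ne]3s²3p³, Si²⁺ [Ne]3s², Al²⁺ [Ne]3s¹.
The numbers (kJ/mol): B 3660, Na 6910, Cl 3822, Si 3232, Al 2745.
Overall IE_3 order: Al < Si < B < Cl < Na.

Na, Cl, B, Si, Al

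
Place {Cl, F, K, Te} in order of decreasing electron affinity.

Cl > F > Te > K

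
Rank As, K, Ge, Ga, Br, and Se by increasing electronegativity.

K < Ga < Ge < As < Se < Br

Atoms toward the upper right of the periodic table pull bonding electrons most strongly.
All lie in period 4, so electronegativity increases left to right.
So from lowest to highest: K < Ga < Ge < As < Se < Br.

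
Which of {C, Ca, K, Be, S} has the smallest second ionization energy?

After 1 electron has been removed, what remains? C⁺ still has 3 valence electrons; Ca⁺ still has 1 valence electron; K⁺ is the bare [Ar] core; Be⁺ still has 1 valence electron; S⁺ still has 5 valence electrons.
Core electrons are held far more tightly than valence electrons, so K tops the IE_2 order.
Valence configurations: C⁺ [He]2s²2p¹, Ca⁺ [Ar]4s¹, Be⁺ [He]2s¹, S⁺ [Ne]3s²3p³.
The numbers (kJ/mol): C 2353, Ca 1145, K 3052, Be 1757, S 2252.
Overall IE_2 order: Ca < Be < S < C < K.

Ca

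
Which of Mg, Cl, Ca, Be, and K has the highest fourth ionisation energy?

Be

After 3 electrons have been removed, what remains? Mg³⁺ is already 1 electron into the core; Cl³⁺ still has 4 valence electrons; Ca³⁺ is already 1 electron into the core; Be³⁺ is already 1 electron into the core; K³⁺ is already 2 electrons into the core.
Core electrons are held far more tightly than valence electrons, so K, Ca, Mg and Be top the IE_4 order.
Tabulated IE_4 (kJ/mol): Mg 10543, Cl 5159, Ca 6491, Be 21007, K 5877.
Overall IE_4 order: Cl < K < Ca < Mg < Be.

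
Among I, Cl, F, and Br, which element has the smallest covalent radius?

F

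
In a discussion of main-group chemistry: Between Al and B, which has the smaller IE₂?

IE_2 is the cost of taking one more electron from the +1 cation: Al⁺ still has 2 valence electrons; B⁺ still has 2 valence electrons.
All are still removing valence electrons, so compare the +1 ions as you would atoms: IE_2 generally rises across a period (higher Z_eff) and falls down a group (larger shell), subject to the usual subshell exceptions.
Valence configurations: Al⁺ [Ne]3s², B⁺ [He]2s².
Approximate IE_2 values (kJ/mol): Al 1817, B 2427.
So the second ionization energies run Al < B.

Al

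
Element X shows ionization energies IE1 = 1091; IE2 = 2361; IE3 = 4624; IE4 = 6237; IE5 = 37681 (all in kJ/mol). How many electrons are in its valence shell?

4

Look for the largest jump between consecutive ionization energies: IE5/IE4 ≈ 6.0, far larger than any earlier ratio.
That jump marks the point where a core electron is being removed. So the atom has 4 valence electrons.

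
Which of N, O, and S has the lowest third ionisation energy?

S

After 2 electrons have been removed, what remains? N²⁺ still has 3 valence electrons; O²⁺ still has 4 valence electrons; S²⁺ still has 4 valence electrons.
All are still removing valence electrons, so compare the +2 ions as you would atoms: IE_3 generally rises across a period (higher Z_eff) and falls down a group (larger shell), subject to the usual subshell exceptions.
Valence configurations: N²⁺ [He]2s²2p¹, O²⁺ [He]2s²2p², S²⁺ [Ne]3s²3p².
The numbers (kJ/mol): N 4578, O 5300, S 3357.
Overall IE_3 order: S < N < O.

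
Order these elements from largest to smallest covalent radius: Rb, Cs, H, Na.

Radius decreases left→right (rising Z_eff, same n) and increases top→bottom (higher n).
All are in group 1, so atomic radius increases down the group.
So from largest to smallest: Cs > Rb > Na > H.

Cs > Rb > Na > H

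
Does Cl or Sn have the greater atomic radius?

Sn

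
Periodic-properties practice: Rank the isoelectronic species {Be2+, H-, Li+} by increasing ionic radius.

Be2+ < Li+ < H-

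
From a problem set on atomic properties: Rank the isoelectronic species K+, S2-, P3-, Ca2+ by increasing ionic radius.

All of these have 18 electrons, so size is governed by nuclear charge alone: the more protons, the stronger the pull on the same electron cloud, and the smaller the ion.
Nuclear charges: Ca2+ (Z=20), K+ (Z=19), S2- (Z=16), P3- (Z=15).
Smallest to largest: Ca2+ < K+ < S2- < P3-.

Ca2+ < K+ < S2- < P3-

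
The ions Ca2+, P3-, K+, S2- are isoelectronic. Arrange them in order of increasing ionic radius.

Ca2+ < K+ < S2- < P3-

All of these have 18 electrons, so size is governed by nuclear charge alone: the more protons, the stronger the pull on the same electron cloud, and the smaller the ion.
Nuclear charges: Ca2+ (Z=20), K+ (Z=19), S2- (Z=16), P3- (Z=15).
Smallest to largest: Ca2+ < K+ < S2- < P3-.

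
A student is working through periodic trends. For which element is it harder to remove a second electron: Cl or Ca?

Cl

The second ionization energy removes an electron from the +1 ion. For each element: Cl⁺ still has 6 valence electrons; Ca⁺ still has 1 valence electron.
All are still removing valence electrons, so compare the +1 ions as you would atoms: IE_2 generally rises across a period (higher Z_eff) and falls down a group (larger shell), subject to the usual subshell exceptions.
Valence configurations: Cl⁺ [Ne]3s²3p⁴, Ca⁺ [Ar]4s¹.
Approximate IE_2 values (kJ/mol): Cl 2298, Ca 1145.
Hence IE_2: Ca < Cl.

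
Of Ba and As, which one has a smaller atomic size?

As

Across a period the added protons contract the valence shell; down a group each new principal shell makes the atom larger.
These span different periods and groups, so the two trends combine.
Ba > As: both effects reinforce here, so Ba is clearly the larger of the two.
Tabulated atomic radius (pm): As 121, Ba 196.
So As has the smaller atomic size (As < Ba).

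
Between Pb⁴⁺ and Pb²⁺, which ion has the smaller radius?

Both ions have Z = 82 protons, but Pb⁴⁺ has lost more electrons, so its remaining electrons feel a larger effective nuclear charge per electron and are pulled in more tightly.
Higher positive charge → smaller ion, so Pb²⁺ > Pb⁴⁺.

Pb⁴⁺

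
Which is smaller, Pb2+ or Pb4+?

Pb4+

Both ions have Z = 82 protons, but Pb4+ has lost more electrons, so its remaining electrons feel a larger effective nuclear charge per electron and are pulled in more tightly.
Higher positive charge → smaller ion, so Pb2+ > Pb4+.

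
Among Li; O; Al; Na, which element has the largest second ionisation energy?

Li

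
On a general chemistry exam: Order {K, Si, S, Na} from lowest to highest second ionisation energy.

Consider each +1 ion: K⁺ is the bare [Ar] core; Si⁺ still has 3 valence electrons; S⁺ still has 5 valence electrons; Na⁺ is the bare [Ne] core.
Core electrons are held far more tightly than valence electrons, so K and Na top the IE_2 order.
Valence configurations: Si⁺ [Ne]3s²3p¹, S⁺ [Ne]3s²3p³.
Tabulated IE_2 (kJ/mol): K 3052, Si 1577, S 2252, Na 4562.
Putting it together, IE_2: Si < S < K < Na.

Si, S, K, Na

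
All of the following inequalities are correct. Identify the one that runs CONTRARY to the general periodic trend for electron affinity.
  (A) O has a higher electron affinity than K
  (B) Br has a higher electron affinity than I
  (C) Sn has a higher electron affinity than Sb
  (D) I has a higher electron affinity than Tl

(C)

The general trend: electron affinity increases across a period and decreases down a group.
(A) O (period 2, group 16) vs K (period 4, group 1): the stated order agrees with the simple trend.
(B) Br (period 4, group 17) vs I (period 5, group 17): the stated order agrees with the simple trend.
(C) Sn (period 5, group 14) vs Sb (period 5, group 15): the stated order contradicts the simple trend.
(D) I (period 5, group 17) vs Tl (period 6, group 13): the stated order agrees with the simple trend.
The exception is (C): adding an electron to Sb's half-filled 5p³ is unfavourable, so Sn has the more exothermic EA.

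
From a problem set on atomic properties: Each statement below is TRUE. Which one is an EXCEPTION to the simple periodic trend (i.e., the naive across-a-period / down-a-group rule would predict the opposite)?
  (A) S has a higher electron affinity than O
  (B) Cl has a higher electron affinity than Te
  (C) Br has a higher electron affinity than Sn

(A)

The general trend: electron affinity increases across a period and decreases down a group.
(A) S (period 3, group 16) vs O (period 2, group 16): the stated order contradicts the simple trend.
(B) Cl (period 3, group 17) vs Te (period 5, group 16): the stated order agrees with the simple trend.
(C) Br (period 4, group 17) vs Sn (period 5, group 14): the stated order agrees with the simple trend.
The exception is (A): the compact 2p subshell of O repels the added electron more than S's larger 3p does.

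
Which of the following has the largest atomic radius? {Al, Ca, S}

Ca

Radius decreases left→right (rising Z_eff, same n) and increases top→bottom (higher n).
These span different periods and groups, so the two trends combine.
Al > S: Al lies to the left of S in period 3, so the across-period effect alone puts Al larger.
Ca > Al: relative to Al, both the across-period and down-group shifts push Ca's atomic radius up.
For reference (pm): Al 126, S 103, Ca 171.
The largest atomic radius among these belongs to Ca.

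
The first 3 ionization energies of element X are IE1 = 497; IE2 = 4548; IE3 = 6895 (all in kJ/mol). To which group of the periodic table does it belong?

Group 1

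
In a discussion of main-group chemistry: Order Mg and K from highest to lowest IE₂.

The second ionization energy removes an electron from the +1 ion. For each element: Mg⁺ still has 1 valence electron; K⁺ is the bare [Ar] core.
Core electrons are held far more tightly than valence electrons, so K tops the IE_2 order.
The numbers (kJ/mol): Mg 1451, K 3052.
Overall IE_2 order: Mg < K.

K > Mg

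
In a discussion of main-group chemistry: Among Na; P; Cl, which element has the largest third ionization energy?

Na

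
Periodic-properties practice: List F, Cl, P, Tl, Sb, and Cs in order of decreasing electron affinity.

Cl > F > Sb > P > Cs > Tl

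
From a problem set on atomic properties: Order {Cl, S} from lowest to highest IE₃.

IE_3 is the cost of taking one more electron from the +2 cation: Cl²⁺ still has 5 valence electrons; S²⁺ still has 4 valence electrons.
All are still removing valence electrons, so compare the +2 ions as you would atoms: IE_3 generally rises across a period (higher Z_eff) and falls down a group (larger shell), subject to the usual subshell exceptions.
Valence configurations: Cl²⁺ [Ne]3s²3p³, S²⁺ [Ne]3s²3p².
The numbers (kJ/mol): Cl 3822, S 3357.
Putting it together, IE_3: S < Cl.

S, Cl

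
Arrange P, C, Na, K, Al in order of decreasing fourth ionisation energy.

Al, Na, C, K, P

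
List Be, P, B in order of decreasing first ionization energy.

P > Be > B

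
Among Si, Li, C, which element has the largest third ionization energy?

Li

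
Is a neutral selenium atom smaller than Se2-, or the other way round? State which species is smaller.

Se

Forming Se2- adds 2 electrons to Se. More electron–electron repulsion in the same shell, with unchanged nuclear charge, lets the cloud expand.
An anion is larger than its parent atom: Se2- > Se.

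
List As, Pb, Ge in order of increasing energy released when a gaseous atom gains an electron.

Pb < As < Ge

Ge is in period 4, group 14; As is in period 4, group 15; Pb is in period 6, group 14.
Adding an electron releases more energy for atoms nearer the top right (short of the noble gases).
Neither a single period nor a single group — weigh both effects.
As > Pb: relative to Pb, both the across-period and down-group shifts push As's electron affinity up.
Ge > As: this pair runs against the simple trend — see the exception note.
Note the exception: Ge has a higher electron affinity than As, contrary to the simple trend — adding an electron to As's half-filled 4p³ is unfavourable, so Ge (4p²) has the more exothermic EA.
Tabulated electron affinity (kJ/mol): Ge 119, As 78, Pb 35.
So from lowest to highest: Pb < As < Ge.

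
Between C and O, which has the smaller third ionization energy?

C

The third ionization energy removes an electron from the +2 ion. For each element: C²⁺ still has 2 valence electrons; O²⁺ still has 4 valence electrons.
All are still removing valence electrons, so compare the +2 ions as you would atoms: IE_3 generally rises across a period (higher Z_eff) and falls down a group (larger shell), subject to the usual subshell exceptions.
Valence configurations: C²⁺ [He]2s², O²⁺ [He]2s²2p².
Approximate IE_3 values (kJ/mol): C 4620, O 5300.
Hence IE_3: C < O.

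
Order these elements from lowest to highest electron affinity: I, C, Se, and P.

P < C < Se < I

Electron affinity generally becomes more exothermic across a period toward the halogens and less exothermic down a group.
A diagonal step moves right (one effect) and down (the opposite effect) at once.
C > P: the two effects oppose for this pair; the down-group effect wins (122 vs 72 kJ/mol).
Se > C: the two effects oppose for this pair; the across-period effect wins (195 vs 122 kJ/mol).
I > Se: the two effects oppose for this pair; the across-period effect wins (295 vs 195 kJ/mol).
Approximate values (kJ/mol): C 122, P 72, Se 195, I 295.
So from lowest to highest: P < C < Se < I.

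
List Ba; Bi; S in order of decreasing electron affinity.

S, Bi, Ba

S is in period 3, group 16; Ba is in period 6, group 2; Bi is in period 6, group 15.
Atoms with high Z_eff and room in the valence shell (especially the halogens) have the most exothermic electron affinities.
Neither a single period nor a single group — weigh both effects.
Bi > Ba: Bi lies to the right of Ba in period 6, so the across-period effect alone puts Bi higher.
S > Bi: both effects reinforce here, so S is clearly the higher of the two.
For reference (kJ/mol): S 200, Ba 14, Bi 91.
So from highest to lowest: S > Bi > Ba.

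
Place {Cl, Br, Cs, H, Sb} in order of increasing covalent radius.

H is in period 1, group 1; Cl is in period 3, group 17; Br is in period 4, group 17; Sb is in period 5, group 15; Cs is in period 6, group 1.
Atomic radius shrinks across a period as nuclear charge pulls the same shell inward, and grows down a group as new shells are added.
These span different periods and groups, so the two trends combine.
Cl > H: period and group pull opposite ways; the down-group shift dominates (99 vs 32 pm).
Br > Cl: they share group 17; the group trend gives Br the larger value.
Sb > Br: both effects reinforce here, so Sb is clearly the larger of the two.
Cs > Sb: both effects reinforce here, so Cs is clearly the larger of the two.
For reference (pm): H 32, Cl 99, Br 114, Sb 140, Cs 232.
So from smallest to largest: H < Cl < Br < Sb < Cs.

H < Cl < Br < Sb < Cs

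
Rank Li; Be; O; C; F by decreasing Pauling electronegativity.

Li is in period 2, group 1; Be is in period 2, group 2; C is in period 2, group 14; O is in period 2, group 16; F is in period 2, group 17.
Atoms toward the upper right of the periodic table pull bonding electrons most strongly.
All lie in period 2, so electronegativity increases left to right.
So from highest to lowest: F > O > C > Be > Li.

F, O, C, Be, Li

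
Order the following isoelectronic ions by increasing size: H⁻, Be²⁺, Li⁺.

Be²⁺, Li⁺, H⁻

All of these have 2 electrons, so size is governed by nuclear charge alone: the more protons, the stronger the pull on the same electron cloud, and the smaller the ion.
Nuclear charges: Be²⁺ (Z=4), Li⁺ (Z=3), H⁻ (Z=1).
Smallest to largest: Be²⁺ < Li⁺ < H⁻.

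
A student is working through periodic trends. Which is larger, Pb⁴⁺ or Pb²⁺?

Pb²⁺

Both ions have Z = 82 protons, but Pb⁴⁺ has lost more electrons, so its remaining electrons feel a larger effective nuclear charge per electron and are pulled in more tightly.
Higher positive charge → smaller ion, so Pb²⁺ > Pb⁴⁺.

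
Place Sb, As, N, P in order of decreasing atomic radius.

Atomic radius shrinks across a period as nuclear charge pulls the same shell inward, and grows down a group as new shells are added.
All are in group 15, so atomic radius increases down the group.
So from largest to smallest: Sb > As > P > N.

Sb, As, P, N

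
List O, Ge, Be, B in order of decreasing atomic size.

Be is in period 2, group 2; B is in period 2, group 13; O is in period 2, group 16; Ge is in period 4, group 14.
Across a period the added protons contract the valence shell; down a group each new principal shell makes the atom larger.
Here both period and group differ, so the two effects have to be weighed against each other.
B > O: B lies to the left of O in period 2, so the across-period effect alone puts B larger.
Be > B: both are in period 2; the period trend gives Be the larger value.
Ge > Be: period and group pull opposite ways; the down-group shift dominates (121 vs 102 pm).
For reference (pm): Be 102, B 85, O 63, Ge 121.
So from largest to smallest: Ge > Be > B > O.

Ge > Be > B > O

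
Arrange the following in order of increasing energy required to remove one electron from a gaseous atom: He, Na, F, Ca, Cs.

Cs, Na, Ca, F, He

Removing the outermost electron gets harder across a period and easier down a group.
These span different periods and groups, so the two trends combine.
Na > Cs: Na sits above Cs in group 1, so the down-group effect alone puts Na higher.
Ca > Na: period and group pull opposite ways; the across-period shift dominates (590 vs 496 kJ/mol).
F > Ca: relative to Ca, both the across-period and down-group shifts push F's first ionization energy up.
He > F: relative to F, both the across-period and down-group shifts push He's first ionization energy up.
Tabulated first ionization energy (kJ/mol): He 2372, F 1681, Na 496, Ca 590, Cs 376.
So from lowest to highest: Cs < Na < Ca < F < He.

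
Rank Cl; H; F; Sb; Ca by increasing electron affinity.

Ca, H, Sb, F, Cl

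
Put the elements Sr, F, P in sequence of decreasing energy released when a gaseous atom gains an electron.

F is in period 2, group 17; P is in period 3, group 15; Sr is in period 5, group 2.
Adding an electron releases more energy for atoms nearer the top right (short of the noble gases).
These span different periods and groups, so the two trends combine.
P > Sr: both effects reinforce here, so P is clearly the higher of the two.
F > P: both effects reinforce here, so F is clearly the higher of the two.
Tabulated electron affinity (kJ/mol): F 328, P 72, Sr 5.
So from highest to lowest: F > P > Sr.

F > P > Sr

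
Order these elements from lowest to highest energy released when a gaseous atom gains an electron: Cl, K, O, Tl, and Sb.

Tl < K < Sb < O < Cl

O is in period 2, group 16; Cl is in period 3, group 17; K is in period 4, group 1; Sb is in period 5, group 15; Tl is in period 6, group 13.
EA tends to increase across a period and decrease down a group, though the pattern is less regular than for IE or radius.
Neither a single period nor a single group — weigh both effects.
K > Tl: the two effects oppose for this pair; the down-group effect wins (48 vs 19 kJ/mol).
Sb > K: period and group pull opposite ways; the across-period shift dominates (103 vs 48 kJ/mol).
O > Sb: relative to Sb, both the across-period and down-group shifts push O's electron affinity up.
Cl > O: the two effects oppose for this pair; the across-period effect wins (349 vs 141 kJ/mol).
Approximate values (kJ/mol): O 141, Cl 349, K 48, Sb 103, Tl 19.
So from lowest to highest: Tl < K < Sb < O < Cl.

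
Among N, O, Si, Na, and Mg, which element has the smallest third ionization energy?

Si

The third ionization energy removes an electron from the +2 ion. For each element: N²⁺ still has 3 valence electrons; O²⁺ still has 4 valence electrons; Si²⁺ still has 2 valence electrons; Na²⁺ is already 1 electron into the core; Mg²⁺ is the bare [Ne] core.
Breaking into a closed-shell core is much more expensive than removing a leftover valence electron — Na and Mg have the largest IE_3 here.
Valence configurations: N²⁺ [He]2s²2p¹, O²⁺ [He]2s²2p², Si²⁺ [Ne]3s².
Tabulated IE_3 (kJ/mol): N 4578, O 5300, Si 3232, Na 6910, Mg 7733.
Putting it together, IE_3: Si < N < O < Na < Mg.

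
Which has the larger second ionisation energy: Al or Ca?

The second ionization energy removes an electron from the +1 ion. For each element: Al⁺ still has 2 valence electrons; Ca⁺ still has 1 valence electron.
All are still removing valence electrons, so compare the +1 ions as you would atoms: IE_2 generally rises across a period (higher Z_eff) and falls down a group (larger shell), subject to the usual subshell exceptions.
Valence configurations: Al⁺ [Ne]3s², Ca⁺ [Ar]4s¹.
Tabulated IE_2 (kJ/mol): Al 1817, Ca 1145.
Hence IE_2: Ca < Al.

Al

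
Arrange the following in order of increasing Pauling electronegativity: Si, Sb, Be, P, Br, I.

Be < Si < Sb < P < I < Br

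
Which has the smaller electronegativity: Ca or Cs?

Ca is in period 4, group 2; Cs is in period 6, group 1.
Smaller atoms with higher effective nuclear charge are more electronegative.
Neither a single period nor a single group — weigh both effects.
Ca > Cs: both effects reinforce here, so Ca is clearly the higher of the two.
Tabulated electronegativity (Pauling): Ca 1.00, Cs 0.79.
So Cs has the smaller electronegativity (Cs < Ca).

Cs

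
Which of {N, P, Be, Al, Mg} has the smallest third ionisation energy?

Al

Consider each +2 ion: N²⁺ still has 3 valence electrons; P²⁺ still has 3 valence electrons; Be²⁺ is the bare [He] core; Al²⁺ still has 1 valence electron; Mg²⁺ is the bare [Ne] core.
Breaking into a closed-shell core is much more expensive than removing a leftover valence electron — Mg and Be have the largest IE_3 here.
Valence configurations: N²⁺ [He]2s²2p¹, P²⁺ [Ne]3s²3p¹, Al²⁺ [Ne]3s¹.
The numbers (kJ/mol): N 4578, P 2914, Be 14849, Al 2745, Mg 7733.
Overall IE_3 order: Al < P < N < Mg < Be.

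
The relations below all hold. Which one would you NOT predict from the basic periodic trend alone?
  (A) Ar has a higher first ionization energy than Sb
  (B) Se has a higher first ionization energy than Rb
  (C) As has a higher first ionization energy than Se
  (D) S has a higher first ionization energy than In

(C)

The general trend: first ionization energy increases across a period and decreases down a group.
(A) Ar (period 3, group 18) vs Sb (period 5, group 15): the stated order agrees with the simple trend.
(B) Se (period 4, group 16) vs Rb (period 5, group 1): the stated order agrees with the simple trend.
(C) As (period 4, group 15) vs Se (period 4, group 16): the stated order contradicts the simple trend.
(D) S (period 3, group 16) vs In (period 5, group 13): the stated order agrees with the simple trend.
The exception is (C): Se (4p⁴) ionizes more easily than half-filled As (4p³).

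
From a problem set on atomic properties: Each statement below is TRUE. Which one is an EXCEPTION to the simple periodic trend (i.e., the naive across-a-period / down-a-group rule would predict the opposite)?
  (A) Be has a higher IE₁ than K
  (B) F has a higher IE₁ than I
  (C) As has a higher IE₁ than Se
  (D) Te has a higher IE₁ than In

(C)

The general trend: IE₁ increases across a period and decreases down a group.
(A) Be (period 2, group 2) vs K (period 4, group 1): the stated order agrees with the simple trend.
(B) F (period 2, group 17) vs I (period 5, group 17): the stated order agrees with the simple trend.
(C) As (period 4, group 15) vs Se (period 4, group 16): the stated order contradicts the simple trend.
(D) Te (period 5, group 16) vs In (period 5, group 13): the stated order agrees with the simple trend.
The exception is (C): Se (4p⁴) ionizes more easily than half-filled As (4p³).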